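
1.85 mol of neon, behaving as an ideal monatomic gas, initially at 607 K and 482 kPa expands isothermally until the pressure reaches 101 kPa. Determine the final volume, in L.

V₁ = nRT₁/P₁ = 1.85×8.314×607/482 = 19.4 L.
Isothermal: T stays 607 K; PV = const ⇒ V₂ = 92.4 L, P₂ = 101 kPa.

92.4 L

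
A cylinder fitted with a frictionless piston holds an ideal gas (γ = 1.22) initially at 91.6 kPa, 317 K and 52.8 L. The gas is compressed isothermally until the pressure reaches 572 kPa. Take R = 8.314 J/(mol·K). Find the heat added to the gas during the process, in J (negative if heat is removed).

-8860 J

n = P₁V₁/(RT₁) = 91.6×52.8/(8.314×317) = 1.84 mol.
Isothermal: T stays 317 K; PV = const ⇒ V₂ = 8.46 L, P₂ = 572 kPa.
ΔU = 0 (ideal gas, T constant).
W = nRT ln(V₂/V₁) = 1.84×8.314×317×ln(0.160) = -8860 J.
Q = ΔU + W = -8860 J.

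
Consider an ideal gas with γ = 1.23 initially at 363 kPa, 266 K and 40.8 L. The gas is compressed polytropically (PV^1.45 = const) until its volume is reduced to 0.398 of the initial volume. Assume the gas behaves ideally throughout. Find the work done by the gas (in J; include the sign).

n = P₁V₁/(RT₁) = 363×40.8/(8.314×266) = 6.70 mol.
Polytropic n=1.45: T₂ = T₁(V₁/V₂)^(n−1) = 266×(2.51)^0.45 = 403 K; P₂ = P₁(V₁/V₂)^n = 1380 kPa.
W = (P₁V₁−P₂V₂)/(n−1) = (363×40.8−1380×16.2)/0.45 = -16900 J.

-16900 J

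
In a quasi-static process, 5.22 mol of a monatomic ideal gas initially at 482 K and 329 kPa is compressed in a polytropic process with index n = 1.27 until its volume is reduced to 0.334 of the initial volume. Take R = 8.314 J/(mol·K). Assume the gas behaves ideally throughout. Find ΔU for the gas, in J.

10800 J

V₁ = nRT₁/P₁ = 5.22×8.314×482/329 = 63.6 L.
Polytropic n=1.27: T₂ = T₁(V₁/V₂)^(n−1) = 482×(2.99)^0.27 = 648 K; P₂ = P₁(V₁/V₂)^n = 1320 kPa.
For an ideal gas ΔU = nCvΔT with Cv = (3/2)R = 12.5 J/(mol·K).
ΔU = 5.22×12.5×(648−482) = 10800 J.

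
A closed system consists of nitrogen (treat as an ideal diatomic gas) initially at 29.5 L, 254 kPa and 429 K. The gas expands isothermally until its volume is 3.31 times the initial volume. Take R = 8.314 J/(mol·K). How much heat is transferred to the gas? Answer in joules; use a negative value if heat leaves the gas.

8970 J

n = P₁V₁/(RT₁) = 254×29.5/(8.314×429) = 2.10 mol.
Isothermal: T stays 429 K; PV = const ⇒ V₂ = 97.6 L, P₂ = 76.7 kPa.
ΔU = 0 (ideal gas, T constant).
W = nRT ln(V₂/V₁) = 2.10×8.314×429×ln(3.31) = 8970 J.
Q = ΔU + W = 8970 J.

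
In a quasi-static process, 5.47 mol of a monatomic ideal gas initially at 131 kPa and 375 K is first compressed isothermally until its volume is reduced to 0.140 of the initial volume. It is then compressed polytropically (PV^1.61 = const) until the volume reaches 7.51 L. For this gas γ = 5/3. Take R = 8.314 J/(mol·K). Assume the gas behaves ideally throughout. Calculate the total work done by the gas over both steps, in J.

V₁ = nRT₁/P₁ = 5.47×8.314×375/131 = 130 L.
Step 1 — Isothermal: T stays 375 K; PV = const ⇒ V₂ = 18.2 L, P₂ = 936 kPa.
ΔU = 0 (ideal gas, T constant).
W = nRT ln(V₂/V₁) = 5.47×8.314×375×ln(0.140) = -33500 J.
Q = ΔU + W = -33500 J.
State after step 1: P = 936 kPa, V = 18.2 L, T = 375 K.
Step 2 — Polytropic n=1.61: T₂ = T₁(V₁/V₂)^(n−1) = 375×(2.43)^0.61 = 644 K; P₂ = P₁(V₁/V₂)^n = 3900 kPa.
W = (P₁V₁−P₂V₂)/(n−1) = (936×18.2−3900×7.51)/0.61 = -20100 J.
ΔU = nCvΔT = 5.47×12.5×(644−375) = 18400 J.
Q = ΔU + W = -1700 J.
Net over both steps: W = -53600 J, Q = -35200 J, ΔU = 18400 J.

-53600 J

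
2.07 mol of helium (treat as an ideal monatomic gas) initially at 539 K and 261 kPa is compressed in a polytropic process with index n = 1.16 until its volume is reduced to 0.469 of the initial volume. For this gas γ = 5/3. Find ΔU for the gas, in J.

V₁ = nRT₁/P₁ = 2.07×8.314×539/261 = 35.5 L.
Polytropic n=1.16: T₂ = T₁(V₁/V₂)^(n−1) = 539×(2.13)^0.16 = 608 K; P₂ = P₁(V₁/V₂)^n = 628 kPa.
For an ideal gas ΔU = nCvΔT with Cv = (3/2)R = 12.5 J/(mol·K).
ΔU = 2.07×12.5×(608−539) = 1790 J.

1790 J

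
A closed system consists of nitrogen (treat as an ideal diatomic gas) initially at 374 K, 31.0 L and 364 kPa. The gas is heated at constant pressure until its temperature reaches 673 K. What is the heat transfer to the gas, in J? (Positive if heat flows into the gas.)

n = P₁V₁/(RT₁) = 364×31.0/(8.314×374) = 3.63 mol.
Isobaric: P stays 364 kPa; V/T = const ⇒ T₂ = 673 K, V₂ = 55.8 L.
W = PΔV = 364×(55.8−31.0) kPa·L = 9020 J.
ΔU = nCvΔT = 3.63×20.8×(673−374) = 22600 J.
Q = ΔU + W = nCpΔT = 31600 J.

31600 J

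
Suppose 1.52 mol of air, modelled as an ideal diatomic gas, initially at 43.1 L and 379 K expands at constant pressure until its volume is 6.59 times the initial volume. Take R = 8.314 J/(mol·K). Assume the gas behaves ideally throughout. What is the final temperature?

P₁ = nRT₁/V₁ = 1.52×8.314×379/43.1 = 111 kPa.
Isobaric: P stays 111 kPa; V/T = const ⇒ T₂ = 2500 K, V₂ = 284 L.

2500 K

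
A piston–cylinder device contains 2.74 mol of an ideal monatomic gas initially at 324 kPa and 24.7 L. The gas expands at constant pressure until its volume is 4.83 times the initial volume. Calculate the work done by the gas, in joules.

30700 J

T₁ = P₁V₁/(nR) = 324×24.7/(2.74×8.314) = 351 K.
Isobaric: P stays 324 kPa; V/T = const ⇒ T₂ = 1700 K, V₂ = 119 L.
W = PΔV = 324×(119−24.7) kPa·L = 30700 J.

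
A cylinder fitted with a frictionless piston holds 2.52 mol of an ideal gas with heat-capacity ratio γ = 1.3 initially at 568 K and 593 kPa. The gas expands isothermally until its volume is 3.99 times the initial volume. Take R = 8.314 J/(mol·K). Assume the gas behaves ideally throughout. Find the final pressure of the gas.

V₁ = nRT₁/P₁ = 2.52×8.314×568/593 = 20.1 L.
Isothermal: T stays 568 K; PV = const ⇒ V₂ = 80.1 L, P₂ = 149 kPa.

149 kPa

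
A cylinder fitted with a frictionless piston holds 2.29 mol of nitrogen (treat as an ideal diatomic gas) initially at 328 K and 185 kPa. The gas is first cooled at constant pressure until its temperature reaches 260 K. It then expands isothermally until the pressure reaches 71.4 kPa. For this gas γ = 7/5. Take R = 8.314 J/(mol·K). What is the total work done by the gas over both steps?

3420 J

V₁ = nRT₁/P₁ = 2.29×8.314×328/185 = 33.8 L.
Step 1 — Isobaric: P stays 185 kPa; V/T = const ⇒ T₂ = 260 K, V₂ = 26.8 L.
W = PΔV = 185×(26.8−33.8) kPa·L = -1290 J.
ΔU = nCvΔT = 2.29×20.8×(260−328) = -3240 J.
Q = ΔU + W = nCpΔT = -4530 J.
State after step 1: P = 185 kPa, V = 26.8 L, T = 260 K.
Step 2 — Isothermal: T stays 260 K; PV = const ⇒ V₂ = 69.3 L, P₂ = 71.4 kPa.
ΔU = 0 (ideal gas, T constant).
W = nRT ln(V₂/V₁) = 2.29×8.314×260×ln(2.59) = 4710 J.
Q = ΔU + W = 4710 J.
Net over both steps: W = 3420 J, Q = 182 J, ΔU = -3240 J.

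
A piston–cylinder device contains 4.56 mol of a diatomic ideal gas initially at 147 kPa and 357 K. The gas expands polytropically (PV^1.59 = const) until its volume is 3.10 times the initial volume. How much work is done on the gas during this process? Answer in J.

-11200 J

V₁ = nRT₁/P₁ = 4.56×8.314×357/147 = 92.1 L.
Polytropic n=1.59: T₂ = T₁(V₁/V₂)^(n−1) = 357×(0.323)^0.59 = 183 K; P₂ = P₁(V₁/V₂)^n = 24.3 kPa.
W = (P₁V₁−P₂V₂)/(n−1) = (147×92.1−24.3×285)/0.59 = 11200 J.
Work done on the gas = −W_by = -11200 J.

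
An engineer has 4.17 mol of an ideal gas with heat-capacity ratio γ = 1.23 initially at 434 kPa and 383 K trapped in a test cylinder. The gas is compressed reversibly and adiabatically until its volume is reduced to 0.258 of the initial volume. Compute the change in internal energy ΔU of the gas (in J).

V₁ = nRT₁/P₁ = 4.17×8.314×383/434 = 30.6 L.
Adiabatic: TV^(γ−1) = const ⇒ T₂ = 383×(3.88)^0.230 = 523 K; PV^γ = const ⇒ P₂ = 2300 kPa.
For an ideal gas ΔU = nCvΔT with Cv = R/(γ−1) = 36.1 J/(mol·K).
ΔU = 4.17×36.1×(523−383) = 21100 J.

21100 J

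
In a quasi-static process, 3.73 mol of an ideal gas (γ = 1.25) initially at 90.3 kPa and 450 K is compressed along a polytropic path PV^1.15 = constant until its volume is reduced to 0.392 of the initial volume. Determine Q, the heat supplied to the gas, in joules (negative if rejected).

V₁ = nRT₁/P₁ = 3.73×8.314×450/90.3 = 155 L.
Polytropic n=1.15: T₂ = T₁(V₁/V₂)^(n−1) = 450×(2.55)^0.15 = 518 K; P₂ = P₁(V₁/V₂)^n = 265 kPa.
W = (P₁V₁−P₂V₂)/(n−1) = (90.3×155−265×60.6)/0.15 = -14000 J.
ΔU = nCvΔT = 3.73×33.3×(518−450) = 8420 J.
Q = ΔU + W = -5610 J.

-5610 J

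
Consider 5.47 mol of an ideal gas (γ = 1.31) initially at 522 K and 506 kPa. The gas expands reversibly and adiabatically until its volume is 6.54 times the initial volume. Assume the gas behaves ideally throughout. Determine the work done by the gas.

V₁ = nRT₁/P₁ = 5.47×8.314×522/506 = 46.9 L.
Adiabatic: TV^(γ−1) = const ⇒ T₂ = 522×(0.153)^0.310 = 292 K; PV^γ = const ⇒ P₂ = 43.2 kPa.
ΔU = nCvΔT = 5.47×26.8×(292−522) = -33800 J.
Q = 0 for an adiabatic process, so W = −ΔU = 33800 J.

33800 J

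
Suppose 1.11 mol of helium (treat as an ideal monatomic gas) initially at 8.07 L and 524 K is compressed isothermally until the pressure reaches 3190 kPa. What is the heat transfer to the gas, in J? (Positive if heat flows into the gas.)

-8090 J

P₁ = nRT₁/V₁ = 1.11×8.314×524/8.07 = 599 kPa.
Isothermal: T stays 524 K; PV = const ⇒ V₂ = 1.52 L, P₂ = 3190 kPa.
ΔU = 0 (ideal gas, T constant).
W = nRT ln(V₂/V₁) = 1.11×8.314×524×ln(0.188) = -8090 J.
Q = ΔU + W = -8090 J.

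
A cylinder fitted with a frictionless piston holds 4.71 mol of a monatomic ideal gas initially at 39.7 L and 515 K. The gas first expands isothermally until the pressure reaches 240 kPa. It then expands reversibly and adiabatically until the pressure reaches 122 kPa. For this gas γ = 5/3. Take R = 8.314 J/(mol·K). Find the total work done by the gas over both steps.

22300 J

P₁ = nRT₁/V₁ = 4.71×8.314×515/39.7 = 508 kPa.
Step 1 — Isothermal: T stays 515 K; PV = const ⇒ V₂ = 84.0 L, P₂ = 240 kPa.
ΔU = 0 (ideal gas, T constant).
W = nRT ln(V₂/V₁) = 4.71×8.314×515×ln(2.12) = 15100 J.
Q = ΔU + W = 15100 J.
State after step 1: P = 240 kPa, V = 84.0 L, T = 515 K.
Step 2 — Adiabatic: T₂/T₁ = (P₂/P₁)^((γ−1)/γ) ⇒ T₂ = 515×(0.508)^0.400 = 393 K; V₂ = 126 L.
ΔU = nCvΔT = 4.71×12.5×(393−515) = -7170 J.
Q = 0 for an adiabatic process, so W = −ΔU = 7170 J.
Net over both steps: W = 22300 J, Q = 15100 J, ΔU = -7170 J.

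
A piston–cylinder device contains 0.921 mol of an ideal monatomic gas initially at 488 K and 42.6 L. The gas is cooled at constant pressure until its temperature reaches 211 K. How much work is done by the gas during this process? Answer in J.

P₁ = nRT₁/V₁ = 0.921×8.314×488/42.6 = 87.7 kPa.
Isobaric: P stays 87.7 kPa; V/T = const ⇒ T₂ = 211 K, V₂ = 18.4 L.
W = PΔV = 87.7×(18.4−42.6) kPa·L = -2120 J.

-2120 J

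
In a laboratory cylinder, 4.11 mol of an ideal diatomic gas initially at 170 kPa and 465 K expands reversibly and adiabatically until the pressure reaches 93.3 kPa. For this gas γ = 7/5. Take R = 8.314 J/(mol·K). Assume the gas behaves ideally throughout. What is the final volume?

V₁ = nRT₁/P₁ = 4.11×8.314×465/170 = 93.5 L.
Adiabatic: T₂/T₁ = (P₂/P₁)^((γ−1)/γ) ⇒ T₂ = 465×(0.549)^0.286 = 392 K; V₂ = 143 L.

143 L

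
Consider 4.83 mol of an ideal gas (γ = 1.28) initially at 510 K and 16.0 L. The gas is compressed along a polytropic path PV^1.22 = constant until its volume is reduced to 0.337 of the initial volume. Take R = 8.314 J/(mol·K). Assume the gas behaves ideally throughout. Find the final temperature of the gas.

648 K

P₁ = nRT₁/V₁ = 4.83×8.314×510/16.0 = 1280 kPa.
Polytropic n=1.22: T₂ = T₁(V₁/V₂)^(n−1) = 510×(2.97)^0.22 = 648 K; P₂ = P₁(V₁/V₂)^n = 4830 kPa.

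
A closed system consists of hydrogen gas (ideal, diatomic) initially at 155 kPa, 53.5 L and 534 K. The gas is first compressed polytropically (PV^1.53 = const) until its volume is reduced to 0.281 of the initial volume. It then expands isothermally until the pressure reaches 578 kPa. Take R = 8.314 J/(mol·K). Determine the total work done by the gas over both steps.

-4840 J

n = P₁V₁/(RT₁) = 155×53.5/(8.314×534) = 1.87 mol.
Step 1 — Polytropic n=1.53: T₂ = T₁(V₁/V₂)^(n−1) = 534×(3.56)^0.53 = 1050 K; P₂ = P₁(V₁/V₂)^n = 1080 kPa.
W = (P₁V₁−P₂V₂)/(n−1) = (155×53.5−1080×15.0)/0.53 = -15000 J.
ΔU = nCvΔT = 1.87×20.8×(1050−534) = 19900 J.
Q = ΔU + W = 4880 J.
State after step 1: P = 1080 kPa, V = 15.0 L, T = 1050 K.
Step 2 — Isothermal: T stays 1050 K; PV = const ⇒ V₂ = 28.1 L, P₂ = 578 kPa.
ΔU = 0 (ideal gas, T constant).
W = nRT ln(V₂/V₁) = 1.87×8.314×1050×ln(1.87) = 10200 J.
Q = ΔU + W = 10200 J.
Net over both steps: W = -4840 J, Q = 15100 J, ΔU = 19900 J.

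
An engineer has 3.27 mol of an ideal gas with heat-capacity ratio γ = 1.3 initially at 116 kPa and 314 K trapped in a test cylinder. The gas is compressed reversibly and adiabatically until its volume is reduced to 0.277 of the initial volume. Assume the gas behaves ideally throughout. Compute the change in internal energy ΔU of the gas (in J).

V₁ = nRT₁/P₁ = 3.27×8.314×314/116 = 73.6 L.
Adiabatic: TV^(γ−1) = const ⇒ T₂ = 314×(3.61)^0.300 = 462 K; PV^γ = const ⇒ P₂ = 616 kPa.
For an ideal gas ΔU = nCvΔT with Cv = R/(γ−1) = 27.7 J/(mol·K).
ΔU = 3.27×27.7×(462−314) = 13400 J.

13400 J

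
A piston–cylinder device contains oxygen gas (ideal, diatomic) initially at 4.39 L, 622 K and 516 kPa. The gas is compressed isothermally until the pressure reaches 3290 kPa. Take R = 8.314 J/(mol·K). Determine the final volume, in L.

0.689 L

Isothermal: T stays 622 K; PV = const ⇒ V₂ = 0.689 L, P₂ = 3290 kPa.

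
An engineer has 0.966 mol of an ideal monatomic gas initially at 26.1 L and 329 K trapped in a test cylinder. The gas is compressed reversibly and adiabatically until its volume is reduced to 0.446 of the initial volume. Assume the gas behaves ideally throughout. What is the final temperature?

P₁ = nRT₁/V₁ = 0.966×8.314×329/26.1 = 101 kPa.
Adiabatic: TV^(γ−1) = const ⇒ T₂ = 329×(2.24)^0.667 = 564 K; PV^γ = const ⇒ P₂ = 389 kPa.

564 K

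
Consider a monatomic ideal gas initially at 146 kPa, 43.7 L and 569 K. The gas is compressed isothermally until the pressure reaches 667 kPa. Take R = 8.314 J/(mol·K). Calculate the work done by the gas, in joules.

n = P₁V₁/(RT₁) = 146×43.7/(8.314×569) = 1.35 mol.
Isothermal: T stays 569 K; PV = const ⇒ V₂ = 9.57 L, P₂ = 667 kPa.
W = nRT ln(V₂/V₁) = 1.35×8.314×569×ln(0.219) = -9690 J.

-9690 J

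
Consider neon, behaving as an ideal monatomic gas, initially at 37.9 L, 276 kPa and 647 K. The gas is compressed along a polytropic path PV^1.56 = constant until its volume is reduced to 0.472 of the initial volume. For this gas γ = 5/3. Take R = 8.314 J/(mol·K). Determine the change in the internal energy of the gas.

n = P₁V₁/(RT₁) = 276×37.9/(8.314×647) = 1.94 mol.
Polytropic n=1.56: T₂ = T₁(V₁/V₂)^(n−1) = 647×(2.12)^0.56 = 985 K; P₂ = P₁(V₁/V₂)^n = 890 kPa.
For an ideal gas ΔU = nCvΔT with Cv = (3/2)R = 12.5 J/(mol·K).
ΔU = 1.94×12.5×(985−647) = 8200 J.

8200 J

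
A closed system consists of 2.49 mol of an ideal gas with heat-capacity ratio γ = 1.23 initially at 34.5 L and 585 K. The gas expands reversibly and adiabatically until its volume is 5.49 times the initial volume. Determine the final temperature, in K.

395 K

P₁ = nRT₁/V₁ = 2.49×8.314×585/34.5 = 351 kPa.
Adiabatic: TV^(γ−1) = const ⇒ T₂ = 585×(0.182)^0.230 = 395 K; PV^γ = const ⇒ P₂ = 43.2 kPa.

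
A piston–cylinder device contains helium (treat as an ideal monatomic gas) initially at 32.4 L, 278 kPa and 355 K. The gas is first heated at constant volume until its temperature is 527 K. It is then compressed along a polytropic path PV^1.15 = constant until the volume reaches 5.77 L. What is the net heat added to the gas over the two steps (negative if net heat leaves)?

-13900 J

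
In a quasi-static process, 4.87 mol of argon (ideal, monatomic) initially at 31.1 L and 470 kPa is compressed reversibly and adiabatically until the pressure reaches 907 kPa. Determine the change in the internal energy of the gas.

T₁ = P₁V₁/(nR) = 470×31.1/(4.87×8.314) = 361 K.
Adiabatic: T₂/T₁ = (P₂/P₁)^((γ−1)/γ) ⇒ T₂ = 361×(1.93)^0.400 = 470 K; V₂ = 21.0 L.
For an ideal gas ΔU = nCvΔT with Cv = (3/2)R = 12.5 J/(mol·K).
ΔU = 4.87×12.5×(470−361) = 6590 J.

6590 J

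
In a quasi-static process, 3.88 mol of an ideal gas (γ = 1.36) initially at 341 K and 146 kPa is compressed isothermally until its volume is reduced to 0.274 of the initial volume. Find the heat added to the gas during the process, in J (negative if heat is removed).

-14200 J

V₁ = nRT₁/P₁ = 3.88×8.314×341/146 = 75.3 L.
Isothermal: T stays 341 K; PV = const ⇒ V₂ = 20.6 L, P₂ = 533 kPa.
ΔU = 0 (ideal gas, T constant).
W = nRT ln(V₂/V₁) = 3.88×8.314×341×ln(0.274) = -14200 J.
Q = ΔU + W = -14200 J.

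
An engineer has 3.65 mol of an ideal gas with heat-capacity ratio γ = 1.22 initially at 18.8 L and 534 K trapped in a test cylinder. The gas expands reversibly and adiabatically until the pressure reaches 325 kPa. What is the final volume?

41.8 L

P₁ = nRT₁/V₁ = 3.65×8.314×534/18.8 = 862 kPa.
Adiabatic: T₂/T₁ = (P₂/P₁)^((γ−1)/γ) ⇒ T₂ = 534×(0.377)^0.180 = 448 K; V₂ = 41.8 L.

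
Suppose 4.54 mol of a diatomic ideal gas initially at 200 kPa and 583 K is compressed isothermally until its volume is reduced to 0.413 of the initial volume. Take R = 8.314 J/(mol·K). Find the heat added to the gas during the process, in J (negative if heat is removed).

V₁ = nRT₁/P₁ = 4.54×8.314×583/200 = 110 L.
Isothermal: T stays 583 K; PV = const ⇒ V₂ = 45.4 L, P₂ = 484 kPa.
ΔU = 0 (ideal gas, T constant).
W = nRT ln(V₂/V₁) = 4.54×8.314×583×ln(0.413) = -19500 J.
Q = ΔU + W = -19500 J.

-19500 J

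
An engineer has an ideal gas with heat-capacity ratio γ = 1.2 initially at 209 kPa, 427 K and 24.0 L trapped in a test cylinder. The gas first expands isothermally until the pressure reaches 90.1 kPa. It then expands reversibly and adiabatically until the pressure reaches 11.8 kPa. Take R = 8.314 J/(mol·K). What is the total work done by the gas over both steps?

n = P₁V₁/(RT₁) = 209×24.0/(8.314×427) = 1.41 mol.
Step 1 — Isothermal: T stays 427 K; PV = const ⇒ V₂ = 55.7 L, P₂ = 90.1 kPa.
ΔU = 0 (ideal gas, T constant).
W = nRT ln(V₂/V₁) = 1.41×8.314×427×ln(2.32) = 4220 J.
Q = ΔU + W = 4220 J.
State after step 1: P = 90.1 kPa, V = 55.7 L, T = 427 K.
Step 2 — Adiabatic: T₂/T₁ = (P₂/P₁)^((γ−1)/γ) ⇒ T₂ = 427×(0.131)^0.167 = 304 K; V₂ = 303 L.
ΔU = nCvΔT = 1.41×41.6×(304−427) = -7210 J.
Q = 0 for an adiabatic process, so W = −ΔU = 7210 J.
Net over both steps: W = 11400 J, Q = 4220 J, ΔU = -7210 J.

11400 J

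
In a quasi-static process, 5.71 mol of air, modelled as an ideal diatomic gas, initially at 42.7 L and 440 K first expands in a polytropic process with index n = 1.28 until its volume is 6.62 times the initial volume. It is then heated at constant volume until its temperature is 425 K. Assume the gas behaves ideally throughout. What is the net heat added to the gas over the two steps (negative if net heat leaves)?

28900 J

P₁ = nRT₁/V₁ = 5.71×8.314×440/42.7 = 489 kPa.
Step 1 — Polytropic n=1.28: T₂ = T₁(V₁/V₂)^(n−1) = 440×(0.151)^0.28 = 259 K; P₂ = P₁(V₁/V₂)^n = 43.5 kPa.
W = (P₁V₁−P₂V₂)/(n−1) = (489×42.7−43.5×283)/0.28 = 30700 J.
ΔU = nCvΔT = 5.71×20.8×(259−440) = -21500 J.
Q = ΔU + W = 9200 J.
State after step 1: P = 43.5 kPa, V = 283 L, T = 259 K.
Step 2 — Isochoric: V stays 283 L; P/T = const ⇒ T₂ = 425 K, P₂ = 71.4 kPa.
W = 0 (no volume change).
ΔU = nCvΔT = 5.71×20.8×(425−259) = 19700 J.
Q = ΔU = 19700 J.
Net over both steps: W = 30700 J, Q = 28900 J, ΔU = -1780 J.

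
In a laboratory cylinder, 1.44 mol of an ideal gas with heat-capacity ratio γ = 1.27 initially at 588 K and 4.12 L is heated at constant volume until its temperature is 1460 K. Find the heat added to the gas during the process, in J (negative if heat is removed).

38700 J

P₁ = nRT₁/V₁ = 1.44×8.314×588/4.12 = 1710 kPa.
Isochoric: V stays 4.12 L; P/T = const ⇒ T₂ = 1460 K, P₂ = 4240 kPa.
W = 0 (no volume change).
ΔU = nCvΔT = 1.44×30.8×(1460−588) = 38700 J.
Q = ΔU = 38700 J.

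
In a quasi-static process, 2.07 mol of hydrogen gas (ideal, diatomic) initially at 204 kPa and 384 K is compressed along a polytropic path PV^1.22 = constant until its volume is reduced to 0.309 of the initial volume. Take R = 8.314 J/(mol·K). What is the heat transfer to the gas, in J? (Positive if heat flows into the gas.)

-3990 J

V₁ = nRT₁/P₁ = 2.07×8.314×384/204 = 32.4 L.
Polytropic n=1.22: T₂ = T₁(V₁/V₂)^(n−1) = 384×(3.24)^0.22 = 497 K; P₂ = P₁(V₁/V₂)^n = 855 kPa.
W = (P₁V₁−P₂V₂)/(n−1) = (204×32.4−855×10.0)/0.22 = -8860 J.
ΔU = nCvΔT = 2.07×20.8×(497−384) = 4870 J.
Q = ΔU + W = -3990 J.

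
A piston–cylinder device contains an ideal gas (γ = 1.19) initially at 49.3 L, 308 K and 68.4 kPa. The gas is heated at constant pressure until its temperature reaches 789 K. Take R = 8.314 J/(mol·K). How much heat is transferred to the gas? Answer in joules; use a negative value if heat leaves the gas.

33000 J

n = P₁V₁/(RT₁) = 68.4×49.3/(8.314×308) = 1.32 mol.
Isobaric: P stays 68.4 kPa; V/T = const ⇒ T₂ = 789 K, V₂ = 126 L.
W = PΔV = 68.4×(126−49.3) kPa·L = 5270 J.
ΔU = nCvΔT = 1.32×43.8×(789−308) = 27700 J.
Q = ΔU + W = nCpΔT = 33000 J.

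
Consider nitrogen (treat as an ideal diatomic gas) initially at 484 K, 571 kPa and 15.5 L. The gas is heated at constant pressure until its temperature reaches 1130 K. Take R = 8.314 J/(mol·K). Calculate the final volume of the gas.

Isobaric: P stays 571 kPa; V/T = const ⇒ T₂ = 1130 K, V₂ = 36.2 L.

36.2 L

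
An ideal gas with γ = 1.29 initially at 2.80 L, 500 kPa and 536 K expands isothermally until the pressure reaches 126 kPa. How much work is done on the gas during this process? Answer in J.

-1930 J

n = P₁V₁/(RT₁) = 500×2.80/(8.314×536) = 0.314 mol.
Isothermal: T stays 536 K; PV = const ⇒ V₂ = 11.1 L, P₂ = 126 kPa.
W = nRT ln(V₂/V₁) = 0.314×8.314×536×ln(3.97) = 1930 J.
Work done on the gas = −W_by = -1930 J.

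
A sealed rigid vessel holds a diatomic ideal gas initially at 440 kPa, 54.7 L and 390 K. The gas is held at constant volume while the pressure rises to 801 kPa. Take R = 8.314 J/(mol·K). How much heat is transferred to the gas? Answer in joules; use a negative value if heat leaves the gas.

49400 J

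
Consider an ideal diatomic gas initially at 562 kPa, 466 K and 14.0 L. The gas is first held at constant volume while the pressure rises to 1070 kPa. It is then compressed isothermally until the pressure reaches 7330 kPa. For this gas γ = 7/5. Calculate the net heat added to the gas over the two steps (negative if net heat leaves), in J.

n = P₁V₁/(RT₁) = 562×14.0/(8.314×466) = 2.03 mol.
Step 1 — Isochoric: V stays 14.0 L; P/T = const ⇒ T₂ = 887 K, P₂ = 1070 kPa.
W = 0 (no volume change).
ΔU = nCvΔT = 2.03×20.8×(887−466) = 17800 J.
Q = ΔU = 17800 J.
State after step 1: P = 1070 kPa, V = 14.0 L, T = 887 K.
Step 2 — Isothermal: T stays 887 K; PV = const ⇒ V₂ = 2.04 L, P₂ = 7330 kPa.
ΔU = 0 (ideal gas, T constant).
W = nRT ln(V₂/V₁) = 2.03×8.314×887×ln(0.146) = -28800 J.
Q = ΔU + W = -28800 J.
Net over both steps: W = -28800 J, Q = -11000 J, ΔU = 17800 J.

-11000 J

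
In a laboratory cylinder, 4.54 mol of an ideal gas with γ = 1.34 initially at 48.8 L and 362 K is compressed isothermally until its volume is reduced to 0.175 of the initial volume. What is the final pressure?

1600 kPa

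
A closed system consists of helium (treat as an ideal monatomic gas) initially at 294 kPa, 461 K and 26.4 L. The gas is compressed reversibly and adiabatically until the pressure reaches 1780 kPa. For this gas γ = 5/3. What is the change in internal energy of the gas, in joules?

n = P₁V₁/(RT₁) = 294×26.4/(8.314×461) = 2.03 mol.
Adiabatic: T₂/T₁ = (P₂/P₁)^((γ−1)/γ) ⇒ T₂ = 461×(6.05)^0.400 = 947 K; V₂ = 8.96 L.
For an ideal gas ΔU = nCvΔT with Cv = (3/2)R = 12.5 J/(mol·K).
ΔU = 2.03×12.5×(947−461) = 12300 J.

12300 J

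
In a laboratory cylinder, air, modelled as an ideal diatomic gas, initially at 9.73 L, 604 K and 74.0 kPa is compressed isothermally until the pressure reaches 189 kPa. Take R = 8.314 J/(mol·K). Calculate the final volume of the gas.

Isothermal: T stays 604 K; PV = const ⇒ V₂ = 3.81 L, P₂ = 189 kPa.

3.81 L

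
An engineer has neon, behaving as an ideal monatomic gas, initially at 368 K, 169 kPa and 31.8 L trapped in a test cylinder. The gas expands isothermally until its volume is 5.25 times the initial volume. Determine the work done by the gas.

n = P₁V₁/(RT₁) = 169×31.8/(8.314×368) = 1.76 mol.
Isothermal: T stays 368 K; PV = const ⇒ V₂ = 167 L, P₂ = 32.2 kPa.
W = nRT ln(V₂/V₁) = 1.76×8.314×368×ln(5.25) = 8910 J.

8910 J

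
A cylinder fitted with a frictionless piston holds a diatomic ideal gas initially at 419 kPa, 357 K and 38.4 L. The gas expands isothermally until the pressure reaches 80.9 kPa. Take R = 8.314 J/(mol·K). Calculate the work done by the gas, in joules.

26500 J

n = P₁V₁/(RT₁) = 419×38.4/(8.314×357) = 5.42 mol.
Isothermal: T stays 357 K; PV = const ⇒ V₂ = 199 L, P₂ = 80.9 kPa.
W = nRT ln(V₂/V₁) = 5.42×8.314×357×ln(5.18) = 26500 J.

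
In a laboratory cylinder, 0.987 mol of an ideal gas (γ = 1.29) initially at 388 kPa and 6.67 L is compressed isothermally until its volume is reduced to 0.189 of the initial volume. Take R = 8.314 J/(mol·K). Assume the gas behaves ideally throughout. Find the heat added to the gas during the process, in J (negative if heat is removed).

T₁ = P₁V₁/(nR) = 388×6.67/(0.987×8.314) = 315 K.
Isothermal: T stays 315 K; PV = const ⇒ V₂ = 1.26 L, P₂ = 2050 kPa.
ΔU = 0 (ideal gas, T constant).
W = nRT ln(V₂/V₁) = 0.987×8.314×315×ln(0.189) = -4310 J.
Q = ΔU + W = -4310 J.

-4310 J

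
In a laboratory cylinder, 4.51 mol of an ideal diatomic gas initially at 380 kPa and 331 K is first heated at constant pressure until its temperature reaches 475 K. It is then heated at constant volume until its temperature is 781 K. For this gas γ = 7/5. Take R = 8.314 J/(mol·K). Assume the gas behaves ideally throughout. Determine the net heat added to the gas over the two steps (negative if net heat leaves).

V₁ = nRT₁/P₁ = 4.51×8.314×331/380 = 32.7 L.
Step 1 — Isobaric: P stays 380 kPa; V/T = const ⇒ T₂ = 475 K, V₂ = 46.9 L.
W = PΔV = 380×(46.9−32.7) kPa·L = 5400 J.
ΔU = nCvΔT = 4.51×20.8×(475−331) = 13500 J.
Q = ΔU + W = nCpΔT = 18900 J.
State after step 1: P = 380 kPa, V = 46.9 L, T = 475 K.
Step 2 — Isochoric: V stays 46.9 L; P/T = const ⇒ T₂ = 781 K, P₂ = 625 kPa.
W = 0 (no volume change).
ΔU = nCvΔT = 4.51×20.8×(781−475) = 28700 J.
Q = ΔU = 28700 J.
Net over both steps: W = 5400 J, Q = 47600 J, ΔU = 42200 J.

47600 J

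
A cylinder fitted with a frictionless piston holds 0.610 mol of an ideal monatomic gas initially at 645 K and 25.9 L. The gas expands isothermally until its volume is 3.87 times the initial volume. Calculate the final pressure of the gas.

P₁ = nRT₁/V₁ = 0.610×8.314×645/25.9 = 126 kPa.
Isothermal: T stays 645 K; PV = const ⇒ V₂ = 100 L, P₂ = 32.6 kPa.

32.6 kPa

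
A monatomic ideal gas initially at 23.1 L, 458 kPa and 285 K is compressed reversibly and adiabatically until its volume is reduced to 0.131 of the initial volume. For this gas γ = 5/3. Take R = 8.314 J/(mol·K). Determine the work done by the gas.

-45700 J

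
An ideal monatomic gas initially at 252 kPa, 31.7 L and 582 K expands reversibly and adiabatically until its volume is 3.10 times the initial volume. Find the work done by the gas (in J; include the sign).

6350 J

n = P₁V₁/(RT₁) = 252×31.7/(8.314×582) = 1.65 mol.
Adiabatic: TV^(γ−1) = const ⇒ T₂ = 582×(0.323)^0.667 = 274 K; PV^γ = const ⇒ P₂ = 38.2 kPa.
ΔU = nCvΔT = 1.65×12.5×(274−582) = -6350 J.
Q = 0 for an adiabatic process, so W = −ΔU = 6350 J.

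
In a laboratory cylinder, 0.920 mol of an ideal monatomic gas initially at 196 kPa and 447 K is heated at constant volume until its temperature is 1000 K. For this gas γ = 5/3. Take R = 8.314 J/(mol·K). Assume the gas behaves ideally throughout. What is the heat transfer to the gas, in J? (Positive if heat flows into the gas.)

V₁ = nRT₁/P₁ = 0.920×8.314×447/196 = 17.4 L.
Isochoric: V stays 17.4 L; P/T = const ⇒ T₂ = 1000 K, P₂ = 438 kPa.
W = 0 (no volume change).
ΔU = nCvΔT = 0.920×12.5×(1000−447) = 6340 J.
Q = ΔU = 6340 J.

6340 J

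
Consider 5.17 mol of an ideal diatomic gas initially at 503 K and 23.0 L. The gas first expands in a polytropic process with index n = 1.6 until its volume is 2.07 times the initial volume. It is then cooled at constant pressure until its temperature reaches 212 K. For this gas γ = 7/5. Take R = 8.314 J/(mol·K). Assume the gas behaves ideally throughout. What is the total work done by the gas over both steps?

7890 J

P₁ = nRT₁/V₁ = 5.17×8.314×503/23.0 = 940 kPa.
Step 1 — Polytropic n=1.6: T₂ = T₁(V₁/V₂)^(n−1) = 503×(0.483)^0.60 = 325 K; P₂ = P₁(V₁/V₂)^n = 293 kPa.
W = (P₁V₁−P₂V₂)/(n−1) = (940×23.0−293×47.6)/0.60 = 12700 J.
ΔU = nCvΔT = 5.17×20.8×(325−503) = -19100 J.
Q = ΔU + W = -6370 J.
State after step 1: P = 293 kPa, V = 47.6 L, T = 325 K.
Step 2 — Isobaric: P stays 293 kPa; V/T = const ⇒ T₂ = 212 K, V₂ = 31.0 L.
W = PΔV = 293×(31.0−47.6) kPa·L = -4860 J.
ΔU = nCvΔT = 5.17×20.8×(212−325) = -12200 J.
Q = ΔU + W = nCpΔT = -17000 J.
Net over both steps: W = 7890 J, Q = -23400 J, ΔU = -31300 J.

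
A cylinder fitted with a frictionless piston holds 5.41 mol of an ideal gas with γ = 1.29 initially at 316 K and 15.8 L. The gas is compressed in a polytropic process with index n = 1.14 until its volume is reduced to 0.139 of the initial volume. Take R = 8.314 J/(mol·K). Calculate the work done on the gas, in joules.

P₁ = nRT₁/V₁ = 5.41×8.314×316/15.8 = 900 kPa.
Polytropic n=1.14: T₂ = T₁(V₁/V₂)^(n−1) = 316×(7.19)^0.14 = 417 K; P₂ = P₁(V₁/V₂)^n = 8530 kPa.
W = (P₁V₁−P₂V₂)/(n−1) = (900×15.8−8530×2.20)/0.14 = -32300 J.
Work done on the gas = −W_by = 32300 J.

32300 J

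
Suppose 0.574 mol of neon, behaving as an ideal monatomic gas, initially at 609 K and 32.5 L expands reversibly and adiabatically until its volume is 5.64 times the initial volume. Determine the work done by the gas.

2980 J

P₁ = nRT₁/V₁ = 0.574×8.314×609/32.5 = 89.4 kPa.
Adiabatic: TV^(γ−1) = const ⇒ T₂ = 609×(0.177)^0.667 = 192 K; PV^γ = const ⇒ P₂ = 5.00 kPa.
ΔU = nCvΔT = 0.574×12.5×(192−609) = -2980 J.
Q = 0 for an adiabatic process, so W = −ΔU = 2980 J.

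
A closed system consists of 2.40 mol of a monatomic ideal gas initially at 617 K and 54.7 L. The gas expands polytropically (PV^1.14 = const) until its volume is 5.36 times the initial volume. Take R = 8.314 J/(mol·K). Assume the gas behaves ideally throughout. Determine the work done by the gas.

P₁ = nRT₁/V₁ = 2.40×8.314×617/54.7 = 225 kPa.
Polytropic n=1.14: T₂ = T₁(V₁/V₂)^(n−1) = 617×(0.187)^0.14 = 488 K; P₂ = P₁(V₁/V₂)^n = 33.2 kPa.
W = (P₁V₁−P₂V₂)/(n−1) = (225×54.7−33.2×293)/0.14 = 18400 J.

18400 J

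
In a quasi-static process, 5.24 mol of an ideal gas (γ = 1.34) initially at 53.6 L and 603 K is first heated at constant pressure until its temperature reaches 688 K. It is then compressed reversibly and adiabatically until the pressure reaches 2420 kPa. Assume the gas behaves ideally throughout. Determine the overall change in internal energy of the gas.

54900 J

P₁ = nRT₁/V₁ = 5.24×8.314×603/53.6 = 490 kPa.
Step 1 — Isobaric: P stays 490 kPa; V/T = const ⇒ T₂ = 688 K, V₂ = 61.2 L.
W = PΔV = 490×(61.2−53.6) kPa·L = 3700 J.
ΔU = nCvΔT = 5.24×24.5×(688−603) = 10900 J.
Q = ΔU + W = nCpΔT = 14600 J.
State after step 1: P = 490 kPa, V = 61.2 L, T = 688 K.
Step 2 — Adiabatic: T₂/T₁ = (P₂/P₁)^((γ−1)/γ) ⇒ T₂ = 688×(4.94)^0.254 = 1030 K; V₂ = 18.6 L.
ΔU = nCvΔT = 5.24×24.5×(1030−688) = 44000 J.
Q = 0 for an adiabatic process, so W = −ΔU = -44000 J.
Net over both steps: W = -40300 J, Q = 14600 J, ΔU = 54900 J.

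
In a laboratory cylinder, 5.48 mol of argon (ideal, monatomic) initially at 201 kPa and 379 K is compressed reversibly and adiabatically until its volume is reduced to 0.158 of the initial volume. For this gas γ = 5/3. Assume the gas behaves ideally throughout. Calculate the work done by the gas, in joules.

-62700 J

V₁ = nRT₁/P₁ = 5.48×8.314×379/201 = 85.9 L.
Adiabatic: TV^(γ−1) = const ⇒ T₂ = 379×(6.33)^0.667 = 1300 K; PV^γ = const ⇒ P₂ = 4350 kPa.
ΔU = nCvΔT = 5.48×12.5×(1300−379) = 62700 J.
Q = 0 for an adiabatic process, so W = −ΔU = -62700 J.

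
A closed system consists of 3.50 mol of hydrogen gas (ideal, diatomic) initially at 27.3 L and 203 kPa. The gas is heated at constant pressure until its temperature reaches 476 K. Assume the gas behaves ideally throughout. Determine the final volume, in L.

68.2 L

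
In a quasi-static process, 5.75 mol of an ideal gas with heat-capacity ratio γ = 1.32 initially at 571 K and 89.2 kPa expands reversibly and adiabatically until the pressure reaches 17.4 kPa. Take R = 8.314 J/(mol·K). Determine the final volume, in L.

1060 L

V₁ = nRT₁/P₁ = 5.75×8.314×571/89.2 = 306 L.
Adiabatic: T₂/T₁ = (P₂/P₁)^((γ−1)/γ) ⇒ T₂ = 571×(0.195)^0.242 = 384 K; V₂ = 1060 L.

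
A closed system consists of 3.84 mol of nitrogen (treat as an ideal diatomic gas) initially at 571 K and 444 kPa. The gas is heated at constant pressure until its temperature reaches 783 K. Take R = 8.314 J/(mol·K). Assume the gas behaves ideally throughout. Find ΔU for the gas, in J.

16900 J

V₁ = nRT₁/P₁ = 3.84×8.314×571/444 = 41.1 L.
Isobaric: P stays 444 kPa; V/T = const ⇒ T₂ = 783 K, V₂ = 56.3 L.
For an ideal gas ΔU = nCvΔT with Cv = (5/2)R = 20.8 J/(mol·K).
ΔU = 3.84×20.8×(783−571) = 16900 J.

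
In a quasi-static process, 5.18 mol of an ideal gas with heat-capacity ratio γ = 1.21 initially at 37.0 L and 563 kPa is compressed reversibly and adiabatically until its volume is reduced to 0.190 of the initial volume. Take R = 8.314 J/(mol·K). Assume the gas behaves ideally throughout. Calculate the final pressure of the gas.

T₁ = P₁V₁/(nR) = 563×37.0/(5.18×8.314) = 484 K.
Adiabatic: TV^(γ−1) = const ⇒ T₂ = 484×(5.26)^0.210 = 686 K; PV^γ = const ⇒ P₂ = 4200 kPa.

4200 kPa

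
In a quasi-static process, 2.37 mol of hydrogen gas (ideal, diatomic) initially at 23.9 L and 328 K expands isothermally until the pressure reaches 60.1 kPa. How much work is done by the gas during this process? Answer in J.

P₁ = nRT₁/V₁ = 2.37×8.314×328/23.9 = 270 kPa.
Isothermal: T stays 328 K; PV = const ⇒ V₂ = 108 L, P₂ = 60.1 kPa.
W = nRT ln(V₂/V₁) = 2.37×8.314×328×ln(4.50) = 9720 J.

9720 J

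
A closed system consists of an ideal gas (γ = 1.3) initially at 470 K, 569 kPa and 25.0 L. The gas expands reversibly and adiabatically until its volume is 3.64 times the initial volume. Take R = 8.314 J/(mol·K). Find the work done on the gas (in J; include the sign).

-15200 J

n = P₁V₁/(RT₁) = 569×25.0/(8.314×470) = 3.64 mol.
Adiabatic: TV^(γ−1) = const ⇒ T₂ = 470×(0.275)^0.300 = 319 K; PV^γ = const ⇒ P₂ = 106 kPa.
ΔU = nCvΔT = 3.64×27.7×(319−470) = -15200 J.
Q = 0 for an adiabatic process, so W = −ΔU = 15200 J.
Work done on the gas = −W_by = -15200 J.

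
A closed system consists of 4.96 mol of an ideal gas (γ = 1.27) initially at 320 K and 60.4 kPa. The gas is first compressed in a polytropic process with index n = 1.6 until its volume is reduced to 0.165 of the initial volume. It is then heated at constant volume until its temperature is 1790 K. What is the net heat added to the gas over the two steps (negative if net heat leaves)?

182000 J

V₁ = nRT₁/P₁ = 4.96×8.314×320/60.4 = 218 L.
Step 1 — Polytropic n=1.6: T₂ = T₁(V₁/V₂)^(n−1) = 320×(6.06)^0.60 = 943 K; P₂ = P₁(V₁/V₂)^n = 1080 kPa.
W = (P₁V₁−P₂V₂)/(n−1) = (60.4×218−1080×36.0)/0.60 = -42800 J.
ΔU = nCvΔT = 4.96×30.8×(943−320) = 95200 J.
Q = ΔU + W = 52400 J.
State after step 1: P = 1080 kPa, V = 36.0 L, T = 943 K.
Step 2 — Isochoric: V stays 36.0 L; P/T = const ⇒ T₂ = 1790 K, P₂ = 2050 kPa.
W = 0 (no volume change).
ΔU = nCvΔT = 4.96×30.8×(1790−943) = 129000 J.
Q = ΔU = 129000 J.
Net over both steps: W = -42800 J, Q = 182000 J, ΔU = 225000 J.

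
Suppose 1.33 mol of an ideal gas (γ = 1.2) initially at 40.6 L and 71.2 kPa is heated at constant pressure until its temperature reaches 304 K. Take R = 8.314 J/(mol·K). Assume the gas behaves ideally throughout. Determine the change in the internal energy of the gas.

2350 J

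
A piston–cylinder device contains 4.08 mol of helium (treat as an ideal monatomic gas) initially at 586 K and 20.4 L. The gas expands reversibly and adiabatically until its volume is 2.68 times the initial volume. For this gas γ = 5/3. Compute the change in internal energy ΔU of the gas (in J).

-14400 J

P₁ = nRT₁/V₁ = 4.08×8.314×586/20.4 = 974 kPa.
Adiabatic: TV^(γ−1) = const ⇒ T₂ = 586×(0.373)^0.667 = 304 K; PV^γ = const ⇒ P₂ = 188 kPa.
For an ideal gas ΔU = nCvΔT with Cv = (3/2)R = 12.5 J/(mol·K).
ΔU = 4.08×12.5×(304−586) = -14400 J.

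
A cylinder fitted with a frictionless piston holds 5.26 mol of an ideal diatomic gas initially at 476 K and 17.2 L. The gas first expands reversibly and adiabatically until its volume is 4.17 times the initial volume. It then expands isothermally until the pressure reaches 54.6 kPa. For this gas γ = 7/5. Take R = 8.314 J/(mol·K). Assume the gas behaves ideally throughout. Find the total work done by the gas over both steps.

35600 J

P₁ = nRT₁/V₁ = 5.26×8.314×476/17.2 = 1210 kPa.
Step 1 — Adiabatic: TV^(γ−1) = const ⇒ T₂ = 476×(0.240)^0.400 = 269 K; PV^γ = const ⇒ P₂ = 164 kPa.
ΔU = nCvΔT = 5.26×20.8×(269−476) = -22600 J.
Q = 0 for an adiabatic process, so W = −ΔU = 22600 J.
State after step 1: P = 164 kPa, V = 71.7 L, T = 269 K.
Step 2 — Isothermal: T stays 269 K; PV = const ⇒ V₂ = 215 L, P₂ = 54.6 kPa.
ΔU = 0 (ideal gas, T constant).
W = nRT ln(V₂/V₁) = 5.26×8.314×269×ln(3.00) = 12900 J.
Q = ΔU + W = 12900 J.
Net over both steps: W = 35600 J, Q = 12900 J, ΔU = -22600 J.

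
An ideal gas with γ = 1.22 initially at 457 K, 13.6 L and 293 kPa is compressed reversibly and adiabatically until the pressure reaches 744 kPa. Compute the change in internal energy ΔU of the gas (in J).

n = P₁V₁/(RT₁) = 293×13.6/(8.314×457) = 1.05 mol.
Adiabatic: T₂/T₁ = (P₂/P₁)^((γ−1)/γ) ⇒ T₂ = 457×(2.54)^0.180 = 541 K; V₂ = 6.34 L.
For an ideal gas ΔU = nCvΔT with Cv = R/(γ−1) = 37.8 J/(mol·K).
ΔU = 1.05×37.8×(541−457) = 3310 J.

3310 J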